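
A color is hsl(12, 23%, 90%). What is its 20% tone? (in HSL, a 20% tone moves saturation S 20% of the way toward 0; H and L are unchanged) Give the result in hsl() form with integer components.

hsl(12, 18%, 90%)

S moves 20% from 23 toward 0: 23 − 4.6 = 18.4 → 18.
H and L are unchanged.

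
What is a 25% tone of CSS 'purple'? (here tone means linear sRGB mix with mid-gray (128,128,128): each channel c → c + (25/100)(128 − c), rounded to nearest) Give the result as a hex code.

CSS purple is rgb(128, 0, 128).
Per channel, c → c + 0.25(128 − c):
  R: 128 + 0.25×(128−128) = 128 + 0 = 128 → 128
  G: 0 + 32 = 32 → 32
  B: 128 + 0 = 128 → 128
rgb(128, 32, 128) = #802080.

#802080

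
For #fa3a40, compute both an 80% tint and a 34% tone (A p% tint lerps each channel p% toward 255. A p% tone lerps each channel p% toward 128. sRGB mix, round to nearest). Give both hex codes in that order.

#fa3a40 is rgb(250, 58, 64).
80% tint:
  R: 250 + 4 = 254 → 254
  G: 58 + 157.6 = 215.6 → 216
  B: 64 + 152.8 = 216.8 → 217
  → #fed8d9
34% tone:
  R: 250 + 0.34×(128−250) = 250 − 41.48 = 208.52 → 209
  G: 58 + 0.34×(128−58) = 58 + 23.8 = 81.8 → 82
  B: 64 + 0.34×(128−64) = 64 + 21.76 = 85.76 → 86
  → #d15256

#fed8d9, #d15256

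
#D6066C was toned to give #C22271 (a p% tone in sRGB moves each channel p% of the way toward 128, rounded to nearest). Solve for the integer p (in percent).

#D6066C is rgb(214, 6, 108); #C22271 is rgb(194, 34, 113).
On the G channel (widest range): 34 ≈ 6 + (p/100)(128 − 6), so p ≈ 100×(34 − 6)/(128 − 6) = 2800/122 = 22.95.
p = 23 reproduces all three channels after rounding.

23%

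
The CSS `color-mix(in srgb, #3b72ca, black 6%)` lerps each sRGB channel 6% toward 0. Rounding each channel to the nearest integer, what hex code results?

#376bbe

#3b72ca is rgb(59, 114, 202).
A 6% shade moves each channel 6% toward 0:
  R: 59 − 3.54 = 55.46 → 55
  G: 114 + 0.06×(0−114) = 114 − 6.84 = 107.16 → 107
  B: 202 − 12.12 = 189.88 → 190
rgb(55, 107, 190) = #376bbe.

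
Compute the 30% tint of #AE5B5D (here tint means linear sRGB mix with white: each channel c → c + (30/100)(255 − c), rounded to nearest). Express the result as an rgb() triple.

#AE5B5D is rgb(174, 91, 93).
Per channel, c → c + 0.3(255 − c):
  R: 174 + 24.3 = 198.3 → 198
  G: 91 + 49.2 = 140.2 → 140
  B: 93 + 48.6 = 141.6 → 142

rgb(198, 140, 142)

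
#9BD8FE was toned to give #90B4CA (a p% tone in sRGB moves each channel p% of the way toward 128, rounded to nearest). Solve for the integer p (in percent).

41%

#9BD8FE is rgb(155, 216, 254); #90B4CA is rgb(144, 180, 202).
On the B channel (widest range): 202 ≈ 254 + (p/100)(128 − 254), so p ≈ 100×(202 − 254)/(128 − 254) = -5200/-126 = 41.27.
p = 41 reproduces all three channels after rounding.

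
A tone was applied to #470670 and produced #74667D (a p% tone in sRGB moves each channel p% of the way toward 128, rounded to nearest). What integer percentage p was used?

#470670 is rgb(71, 6, 112); #74667D is rgb(116, 102, 125).
On the G channel (widest range): 102 ≈ 6 + (p/100)(128 − 6), so p ≈ 100×(102 − 6)/(128 − 6) = 9600/122 = 78.69.
p = 79 reproduces all three channels after rounding.

79%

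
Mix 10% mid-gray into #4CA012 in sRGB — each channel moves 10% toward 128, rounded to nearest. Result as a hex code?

#519D1D

#4CA012 is rgb(76, 160, 18).
Per channel, c → c + 0.1(128 − c):
  R: 76 + 0.1×(128−76) = 76 + 5.2 = 81.2 → 81
  G: 160 − 3.2 = 156.8 → 157
  B: 18 + 0.1×(128−18) = 18 + 11 = 29 → 29
rgb(81, 157, 29) = #519D1D.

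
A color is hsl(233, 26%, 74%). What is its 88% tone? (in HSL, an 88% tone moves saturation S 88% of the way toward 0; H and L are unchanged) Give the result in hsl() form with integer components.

S moves 88% from 26 toward 0: 26 − 22.88 = 3.12 → 3.
H and L are unchanged.

hsl(233, 3%, 74%)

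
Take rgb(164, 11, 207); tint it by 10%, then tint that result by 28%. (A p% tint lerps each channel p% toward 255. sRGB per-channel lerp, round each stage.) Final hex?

Lerp each channel 10% toward 255:
  R: 164 + 0.1×(255−164) = 164 + 9.1 = 173.1 → 173
  G: 11 + 0.1×(255−11) = 11 + 24.4 = 35.4 → 35
  B: 207 + 0.1×(255−207) = 207 + 4.8 = 211.8 → 212
After the tint: rgb(173, 35, 212) = #AD23D4.
A 28% tint moves each channel 28% toward 255:
  R: 173 + 0.28×(255−173) = 173 + 22.96 = 195.96 → 196
  G: 35 + 61.6 = 96.6 → 97
  B: 212 + 0.28×(255−212) = 212 + 12.04 = 224.04 → 224
rgb(196, 97, 224) = #C461E0.

#C461E0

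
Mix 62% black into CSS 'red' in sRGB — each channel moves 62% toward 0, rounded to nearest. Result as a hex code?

CSS red is rgb(255, 0, 0).
A 62% shade moves each channel 62% toward 0:
  R: 255 + 0.62×(0−255) = 255 − 158.1 = 96.9 → 97
  G: 0 + 0.62×(0−0) = 0 + 0 = 0 → 0
  B: 0 + 0 = 0 → 0
rgb(97, 0, 0) = #610000.

#610000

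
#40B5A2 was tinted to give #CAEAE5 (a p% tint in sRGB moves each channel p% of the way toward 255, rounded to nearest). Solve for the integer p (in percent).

72%

#40B5A2 is rgb(64, 181, 162); #CAEAE5 is rgb(202, 234, 229).
On the R channel (widest range): 202 ≈ 64 + (p/100)(255 − 64), so p ≈ 100×(202 − 64)/(255 − 64) = 13800/191 = 72.25.
p = 72 reproduces all three channels after rounding.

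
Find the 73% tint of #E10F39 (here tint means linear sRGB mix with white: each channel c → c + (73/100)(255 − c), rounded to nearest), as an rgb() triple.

rgb(247, 190, 202)

#E10F39 is rgb(225, 15, 57).
Lerp each channel 73% toward 255:
  R: 225 + 0.73×(255−225) = 225 + 21.9 = 246.9 → 247
  G: 15 + 175.2 = 190.2 → 190
  B: 57 + 144.54 = 201.54 → 202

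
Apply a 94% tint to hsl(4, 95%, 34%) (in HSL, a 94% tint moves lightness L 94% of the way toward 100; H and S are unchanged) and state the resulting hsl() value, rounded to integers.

L moves 94% from 34 toward 100: 34 + 62.04 = 96.04 → 96.
H and S are unchanged.

hsl(4, 95%, 96%)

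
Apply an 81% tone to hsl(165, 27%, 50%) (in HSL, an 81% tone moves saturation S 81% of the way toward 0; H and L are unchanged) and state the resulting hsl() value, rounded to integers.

S moves 81% from 27 toward 0: 27 − 21.87 = 5.13 → 5.
H and L are unchanged.

hsl(165, 5%, 50%)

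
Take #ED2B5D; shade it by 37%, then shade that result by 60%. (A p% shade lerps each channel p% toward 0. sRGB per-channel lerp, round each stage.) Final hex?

#3C0B18

#ED2B5D is rgb(237, 43, 93).
A 37% shade moves each channel 37% toward 0:
  R: 237 + 0.37×(0−237) = 237 − 87.69 = 149.31 → 149
  G: 43 − 15.91 = 27.09 → 27
  B: 93 + 0.37×(0−93) = 93 − 34.41 = 58.59 → 59
After the shade: rgb(149, 27, 59) = #951B3B.
A 60% shade moves each channel 60% toward 0:
  R: 149 + 0.6×(0−149) = 149 − 89.4 = 59.6 → 60
  G: 27 + 0.6×(0−27) = 27 − 16.2 = 10.8 → 11
  B: 59 + 0.6×(0−59) = 59 − 35.4 = 23.6 → 24
rgb(60, 11, 24) = #3C0B18.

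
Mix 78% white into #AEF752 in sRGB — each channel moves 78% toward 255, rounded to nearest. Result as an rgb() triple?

#AEF752 is rgb(174, 247, 82).
Lerp each channel 78% toward 255:
  R: 174 + 0.78×(255−174) = 174 + 63.18 = 237.18 → 237
  G: 247 + 0.78×(255−247) = 247 + 6.24 = 253.24 → 253
  B: 82 + 0.78×(255−82) = 82 + 134.94 = 216.94 → 217

rgb(237, 253, 217)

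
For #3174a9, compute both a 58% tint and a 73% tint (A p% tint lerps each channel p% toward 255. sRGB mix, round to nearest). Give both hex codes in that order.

#3174a9 is rgb(49, 116, 169).
58% tint:
  R: 49 + 0.58×(255−49) = 49 + 119.48 = 168.48 → 168
  G: 116 + 80.62 = 196.62 → 197
  B: 169 + 49.88 = 218.88 → 219
  → #a8c5db
73% tint:
  R: 49 + 0.73×(255−49) = 49 + 150.38 = 199.38 → 199
  G: 116 + 0.73×(255−116) = 116 + 101.47 = 217.47 → 217
  B: 169 + 0.73×(255−169) = 169 + 62.78 = 231.78 → 232
  → #c7d9e8

#a8c5db, #c7d9e8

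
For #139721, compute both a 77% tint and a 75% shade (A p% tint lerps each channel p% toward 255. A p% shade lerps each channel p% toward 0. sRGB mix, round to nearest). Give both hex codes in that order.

#c9e7cc, #052608

#139721 is rgb(19, 151, 33).
77% tint:
  R: 19 + 0.77×(255−19) = 19 + 181.72 = 200.72 → 201
  G: 151 + 0.77×(255−151) = 151 + 80.08 = 231.08 → 231
  B: 33 + 170.94 = 203.94 → 204
  → #c9e7cc
75% shade:
  R: 19 + 0.75×(0−19) = 19 − 14.25 = 4.75 → 5
  G: 151 + 0.75×(0−151) = 151 − 113.25 = 37.75 → 38
  B: 33 − 24.75 = 8.25 → 8
  → #052608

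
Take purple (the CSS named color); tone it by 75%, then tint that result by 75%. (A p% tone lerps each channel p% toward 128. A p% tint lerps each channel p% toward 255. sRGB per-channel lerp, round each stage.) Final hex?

#DFD7DF

CSS purple is rgb(128, 0, 128).
Per channel, c → c + 0.75(128 − c):
  R: 128 + 0.75×(128−128) = 128 + 0 = 128 → 128
  G: 0 + 0.75×(128−0) = 0 + 96 = 96 → 96
  B: 128 + 0.75×(128−128) = 128 + 0 = 128 → 128
After the tone: rgb(128, 96, 128) = #806080.
Lerp each channel 75% toward 255:
  R: 128 + 0.75×(255−128) = 128 + 95.25 = 223.25 → 223
  G: 96 + 0.75×(255−96) = 96 + 119.25 = 215.25 → 215
  B: 128 + 95.25 = 223.25 → 223
rgb(223, 215, 223) = #DFD7DF.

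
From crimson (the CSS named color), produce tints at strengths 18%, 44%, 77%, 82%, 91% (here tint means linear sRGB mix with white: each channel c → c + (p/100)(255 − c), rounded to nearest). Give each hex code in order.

#e23e5f, #eb7b92, #f7c9d2, #f9d5dc, #fceaed

CSS crimson is rgb(220, 20, 60).
18%: (220 + 6.3 = 226.3→226, 20 + 42.3 = 62.3→62, 60 + 35.1 = 95.1→95) → #e23e5f
44%: (220 + 15.4 = 235.4→235, 20 + 103.4 = 123.4→123, 60 + 85.8 = 145.8→146) → #eb7b92
77%: (220 + 26.95 = 246.95→247, 20 + 180.95 = 200.95→201, 60 + 150.15 = 210.15→210) → #f7c9d2
82%: (220 + 28.7 = 248.7→249, 20 + 192.7 = 212.7→213, 60 + 159.9 = 219.9→220) → #f9d5dc
91%: (220 + 31.85 = 251.85→252, 20 + 213.85 = 233.85→234, 60 + 177.45 = 237.45→237) → #fceaed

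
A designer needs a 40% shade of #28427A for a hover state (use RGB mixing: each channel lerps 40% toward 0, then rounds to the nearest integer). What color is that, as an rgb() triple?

#28427A is rgb(40, 66, 122).
Lerp each channel 40% toward 0:
  R: 40 − 16 = 24 → 24
  G: 66 + 0.4×(0−66) = 66 − 26.4 = 39.6 → 40
  B: 122 − 48.8 = 73.2 → 73

rgb(24, 40, 73)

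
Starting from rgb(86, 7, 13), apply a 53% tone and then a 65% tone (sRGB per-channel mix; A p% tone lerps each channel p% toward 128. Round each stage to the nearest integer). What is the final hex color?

A 53% tone moves each channel 53% toward 128:
  R: 86 + 22.26 = 108.26 → 108
  G: 7 + 0.53×(128−7) = 7 + 64.13 = 71.13 → 71
  B: 13 + 60.95 = 73.95 → 74
After the tone: rgb(108, 71, 74) = #6C474A.
Lerp each channel 65% toward 128:
  R: 108 + 0.65×(128−108) = 108 + 13 = 121 → 121
  G: 71 + 37.05 = 108.05 → 108
  B: 74 + 0.65×(128−74) = 74 + 35.1 = 109.1 → 109
rgb(121, 108, 109) = #796C6D.

#796C6D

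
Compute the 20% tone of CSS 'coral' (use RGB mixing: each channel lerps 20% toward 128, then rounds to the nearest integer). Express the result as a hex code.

CSS coral is rgb(255, 127, 80).
A 20% tone moves each channel 20% toward 128:
  R: 255 − 25.4 = 229.6 → 230
  G: 127 + 0.2×(128−127) = 127 + 0.2 = 127.2 → 127
  B: 80 + 0.2×(128−80) = 80 + 9.6 = 89.6 → 90
rgb(230, 127, 90) = #E67F5A.

#E67F5A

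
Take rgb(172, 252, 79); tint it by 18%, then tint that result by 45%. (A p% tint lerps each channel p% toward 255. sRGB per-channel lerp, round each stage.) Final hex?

#DAFEB0

Lerp each channel 18% toward 255:
  R: 172 + 0.18×(255−172) = 172 + 14.94 = 186.94 → 187
  G: 252 + 0.54 = 252.54 → 253
  B: 79 + 0.18×(255−79) = 79 + 31.68 = 110.68 → 111
After the tint: rgb(187, 253, 111) = #BBFD6F.
A 45% tint moves each channel 45% toward 255:
  R: 187 + 0.45×(255−187) = 187 + 30.6 = 217.6 → 218
  G: 253 + 0.45×(255−253) = 253 + 0.9 = 253.9 → 254
  B: 111 + 0.45×(255−111) = 111 + 64.8 = 175.8 → 176
rgb(218, 254, 176) = #DAFEB0.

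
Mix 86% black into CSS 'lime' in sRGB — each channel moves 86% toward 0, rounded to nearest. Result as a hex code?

CSS lime is rgb(0, 255, 0).
Lerp each channel 86% toward 0:
  R: 0 + 0 = 0 → 0
  G: 255 + 0.86×(0−255) = 255 − 219.3 = 35.7 → 36
  B: 0 + 0.86×(0−0) = 0 + 0 = 0 → 0
rgb(0, 36, 0) = #002400.

#002400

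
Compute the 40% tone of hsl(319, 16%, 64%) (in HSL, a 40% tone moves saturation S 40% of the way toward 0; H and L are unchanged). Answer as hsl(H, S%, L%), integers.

hsl(319, 10%, 64%)

S moves 40% from 16 toward 0: 16 − 6.4 = 9.6 → 10.
H and L are unchanged.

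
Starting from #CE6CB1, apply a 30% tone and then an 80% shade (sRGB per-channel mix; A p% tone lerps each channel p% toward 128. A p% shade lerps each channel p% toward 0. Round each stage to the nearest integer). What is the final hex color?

#251720

#CE6CB1 is rgb(206, 108, 177).
Lerp each channel 30% toward 128:
  R: 206 + 0.3×(128−206) = 206 − 23.4 = 182.6 → 183
  G: 108 + 0.3×(128−108) = 108 + 6 = 114 → 114
  B: 177 + 0.3×(128−177) = 177 − 14.7 = 162.3 → 162
After the tone: rgb(183, 114, 162) = #B772A2.
Lerp each channel 80% toward 0:
  R: 183 + 0.8×(0−183) = 183 − 146.4 = 36.6 → 37
  G: 114 − 91.2 = 22.8 → 23
  B: 162 + 0.8×(0−162) = 162 − 129.6 = 32.4 → 32
rgb(37, 23, 32) = #251720.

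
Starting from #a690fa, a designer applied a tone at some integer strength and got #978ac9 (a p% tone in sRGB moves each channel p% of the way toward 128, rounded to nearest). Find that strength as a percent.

#a690fa is rgb(166, 144, 250); #978ac9 is rgb(151, 138, 201).
On the B channel (widest range): 201 ≈ 250 + (p/100)(128 − 250), so p ≈ 100×(201 − 250)/(128 − 250) = -4900/-122 = 40.16.
p = 40 reproduces all three channels after rounding.

40%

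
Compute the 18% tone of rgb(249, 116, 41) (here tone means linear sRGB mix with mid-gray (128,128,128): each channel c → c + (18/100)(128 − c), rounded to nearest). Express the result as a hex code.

An 18% tone moves each channel 18% toward 128:
  R: 249 + 0.18×(128−249) = 249 − 21.78 = 227.22 → 227
  G: 116 + 0.18×(128−116) = 116 + 2.16 = 118.16 → 118
  B: 41 + 15.66 = 56.66 → 57
rgb(227, 118, 57) = #e37639.

#e37639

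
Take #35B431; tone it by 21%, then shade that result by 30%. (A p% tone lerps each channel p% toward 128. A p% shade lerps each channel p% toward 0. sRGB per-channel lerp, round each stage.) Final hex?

#35B431 is rgb(53, 180, 49).
Per channel, c → c + 0.21(128 − c):
  R: 53 + 15.75 = 68.75 → 69
  G: 180 − 10.92 = 169.08 → 169
  B: 49 + 0.21×(128−49) = 49 + 16.59 = 65.59 → 66
After the tone: rgb(69, 169, 66) = #45A942.
A 30% shade moves each channel 30% toward 0:
  R: 69 + 0.3×(0−69) = 69 − 20.7 = 48.3 → 48
  G: 169 + 0.3×(0−169) = 169 − 50.7 = 118.3 → 118
  B: 66 − 19.8 = 46.2 → 46
rgb(48, 118, 46) = #30762E.

#30762E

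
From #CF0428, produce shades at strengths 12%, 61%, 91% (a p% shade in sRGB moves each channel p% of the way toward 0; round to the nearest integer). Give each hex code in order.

#CF0428 is rgb(207, 4, 40).
12%: (207 − 24.84 = 182.16→182, 4→4, 40 − 4.8 = 35.2→35) → #B60423
61%: (207 − 126.27 = 80.73→81, 4 − 2.44 = 1.56→2, 40 − 24.4 = 15.6→16) → #510210
91%: (207 − 188.37 = 18.63→19, 4 − 3.64 = 0.36→0, 40 − 36.4 = 3.6→4) → #130004

#B60423, #510210, #130004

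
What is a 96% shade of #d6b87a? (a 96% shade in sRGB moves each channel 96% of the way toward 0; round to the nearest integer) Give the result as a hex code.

#090705

#d6b87a is rgb(214, 184, 122).
Lerp each channel 96% toward 0:
  R: 214 + 0.96×(0−214) = 214 − 205.44 = 8.56 → 9
  G: 184 − 176.64 = 7.36 → 7
  B: 122 + 0.96×(0−122) = 122 − 117.12 = 4.88 → 5
rgb(9, 7, 5) = #090705.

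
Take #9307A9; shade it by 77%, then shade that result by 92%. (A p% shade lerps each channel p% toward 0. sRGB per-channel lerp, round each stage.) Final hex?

#9307A9 is rgb(147, 7, 169).
Per channel, c → c + 0.77(0 − c):
  R: 147 − 113.19 = 33.81 → 34
  G: 7 + 0.77×(0−7) = 7 − 5.39 = 1.61 → 2
  B: 169 + 0.77×(0−169) = 169 − 130.13 = 38.87 → 39
After the shade: rgb(34, 2, 39) = #220227.
Per channel, c → c + 0.92(0 − c):
  R: 34 − 31.28 = 2.72 → 3
  G: 2 + 0.92×(0−2) = 2 − 1.84 = 0.16 → 0
  B: 39 + 0.92×(0−39) = 39 − 35.88 = 3.12 → 3
rgb(3, 0, 3) = #030003.

#030003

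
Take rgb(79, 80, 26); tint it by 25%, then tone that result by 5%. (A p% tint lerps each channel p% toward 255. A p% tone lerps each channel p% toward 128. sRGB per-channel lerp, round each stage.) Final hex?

#7b7c55

Lerp each channel 25% toward 255:
  R: 79 + 44 = 123 → 123
  G: 80 + 0.25×(255−80) = 80 + 43.75 = 123.75 → 124
  B: 26 + 57.25 = 83.25 → 83
After the tint: rgb(123, 124, 83) = #7b7c53.
Per channel, c → c + 0.05(128 − c):
  R: 123 + 0.05×(128−123) = 123 + 0.25 = 123.25 → 123
  G: 124 + 0.05×(128−124) = 124 + 0.2 = 124.2 → 124
  B: 83 + 2.25 = 85.25 → 85
rgb(123, 124, 85) = #7b7c55.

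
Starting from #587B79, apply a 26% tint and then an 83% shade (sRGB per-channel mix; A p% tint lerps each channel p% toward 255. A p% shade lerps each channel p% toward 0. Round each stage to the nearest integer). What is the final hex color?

#587B79 is rgb(88, 123, 121).
A 26% tint moves each channel 26% toward 255:
  R: 88 + 0.26×(255−88) = 88 + 43.42 = 131.42 → 131
  G: 123 + 34.32 = 157.32 → 157
  B: 121 + 0.26×(255−121) = 121 + 34.84 = 155.84 → 156
After the tint: rgb(131, 157, 156) = #839D9C.
Lerp each channel 83% toward 0:
  R: 131 − 108.73 = 22.27 → 22
  G: 157 + 0.83×(0−157) = 157 − 130.31 = 26.69 → 27
  B: 156 + 0.83×(0−156) = 156 − 129.48 = 26.52 → 27
rgb(22, 27, 27) = #161B1B.

#161B1B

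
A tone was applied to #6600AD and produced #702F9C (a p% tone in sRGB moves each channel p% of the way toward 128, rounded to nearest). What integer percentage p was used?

37%

#6600AD is rgb(102, 0, 173); #702F9C is rgb(112, 47, 156).
On the G channel (widest range): 47 ≈ 0 + (p/100)(128 − 0), so p ≈ 100×(47 − 0)/(128 − 0) = 4700/128 = 36.72.
p = 37 reproduces all three channels after rounding.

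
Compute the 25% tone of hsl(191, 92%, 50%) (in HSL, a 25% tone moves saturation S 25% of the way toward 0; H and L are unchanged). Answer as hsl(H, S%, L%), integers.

hsl(191, 69%, 50%)

S moves 25% from 92 toward 0: 92 − 23 = 69 → 69.
H and L are unchanged.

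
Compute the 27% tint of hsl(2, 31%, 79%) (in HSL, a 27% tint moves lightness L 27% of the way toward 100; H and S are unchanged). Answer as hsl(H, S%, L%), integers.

L moves 27% from 79 toward 100: 79 + 5.67 = 84.67 → 85.
H and S are unchanged.

hsl(2, 31%, 85%)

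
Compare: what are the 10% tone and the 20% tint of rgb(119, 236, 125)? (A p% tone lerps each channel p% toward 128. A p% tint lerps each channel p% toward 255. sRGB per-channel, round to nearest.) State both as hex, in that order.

#78e17d, #92f097

10% tone:
  R: 119 + 0.9 = 119.9 → 120
  G: 236 − 10.8 = 225.2 → 225
  B: 125 + 0.3 = 125.3 → 125
  → #78e17d
20% tint:
  R: 119 + 27.2 = 146.2 → 146
  G: 236 + 3.8 = 239.8 → 240
  B: 125 + 26 = 151 → 151
  → #92f097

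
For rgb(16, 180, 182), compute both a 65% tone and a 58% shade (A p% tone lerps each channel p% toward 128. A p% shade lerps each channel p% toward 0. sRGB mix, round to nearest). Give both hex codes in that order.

#599293, #074c4c

65% tone:
  R: 16 + 0.65×(128−16) = 16 + 72.8 = 88.8 → 89
  G: 180 + 0.65×(128−180) = 180 − 33.8 = 146.2 → 146
  B: 182 + 0.65×(128−182) = 182 − 35.1 = 146.9 → 147
  → #599293
58% shade:
  R: 16 + 0.58×(0−16) = 16 − 9.28 = 6.72 → 7
  G: 180 − 104.4 = 75.6 → 76
  B: 182 + 0.58×(0−182) = 182 − 105.56 = 76.44 → 76
  → #074c4c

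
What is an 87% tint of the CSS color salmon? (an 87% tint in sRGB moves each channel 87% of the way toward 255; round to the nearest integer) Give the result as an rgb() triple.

CSS salmon is rgb(250, 128, 114).
Per channel, c → c + 0.87(255 − c):
  R: 250 + 4.35 = 254.35 → 254
  G: 128 + 110.49 = 238.49 → 238
  B: 114 + 122.67 = 236.67 → 237

rgb(254, 238, 237)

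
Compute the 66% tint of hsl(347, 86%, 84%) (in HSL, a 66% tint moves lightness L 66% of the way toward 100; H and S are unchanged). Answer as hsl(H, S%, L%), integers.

hsl(347, 86%, 95%)

L moves 66% from 84 toward 100: 84 + 10.56 = 94.56 → 95.
H and S are unchanged.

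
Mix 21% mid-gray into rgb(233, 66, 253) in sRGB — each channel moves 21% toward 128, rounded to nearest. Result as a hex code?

A 21% tone moves each channel 21% toward 128:
  R: 233 + 0.21×(128−233) = 233 − 22.05 = 210.95 → 211
  G: 66 + 0.21×(128−66) = 66 + 13.02 = 79.02 → 79
  B: 253 + 0.21×(128−253) = 253 − 26.25 = 226.75 → 227
rgb(211, 79, 227) = #D34FE3.

#D34FE3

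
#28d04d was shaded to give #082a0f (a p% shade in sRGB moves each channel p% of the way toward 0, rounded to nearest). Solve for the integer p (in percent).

80%

#28d04d is rgb(40, 208, 77); #082a0f is rgb(8, 42, 15).
On the G channel (widest range): 42 ≈ 208 + (p/100)(0 − 208), so p ≈ 100×(42 − 208)/(0 − 208) = -16600/-208 = 79.81.
p = 80 reproduces all three channels after rounding.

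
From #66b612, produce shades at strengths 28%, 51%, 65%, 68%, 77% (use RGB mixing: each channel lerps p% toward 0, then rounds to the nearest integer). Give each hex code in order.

#66b612 is rgb(102, 182, 18).
28%: (102 − 28.56 = 73.44→73, 182 − 50.96 = 131.04→131, 18 − 5.04 = 12.96→13) → #49830d
51%: (102 − 52.02 = 49.98→50, 182 − 92.82 = 89.18→89, 18 − 9.18 = 8.82→9) → #325909
65%: (102 − 66.3 = 35.7→36, 182 − 118.3 = 63.7→64, 18 − 11.7 = 6.3→6) → #244006
68%: (102 − 69.36 = 32.64→33, 182 − 123.76 = 58.24→58, 18 − 12.24 = 5.76→6) → #213a06
77%: (102 − 78.54 = 23.46→23, 182 − 140.14 = 41.86→42, 18 − 13.86 = 4.14→4) → #172a04

#49830d, #325909, #244006, #213a06, #172a04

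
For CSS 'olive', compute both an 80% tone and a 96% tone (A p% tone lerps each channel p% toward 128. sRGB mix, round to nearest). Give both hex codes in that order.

#808066, #80807B

CSS olive is rgb(128, 128, 0).
80% tone:
  R: 128 + 0.8×(128−128) = 128 + 0 = 128 → 128
  G: 128 + 0 = 128 → 128
  B: 0 + 102.4 = 102.4 → 102
  → #808066
96% tone:
  R: 128 + 0.96×(128−128) = 128 + 0 = 128 → 128
  G: 128 + 0.96×(128−128) = 128 + 0 = 128 → 128
  B: 0 + 0.96×(128−0) = 0 + 122.88 = 122.88 → 123
  → #80807B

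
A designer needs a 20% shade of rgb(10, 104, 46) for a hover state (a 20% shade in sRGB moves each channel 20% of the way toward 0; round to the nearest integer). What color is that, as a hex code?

#085325

Per channel, c → c + 0.2(0 − c):
  R: 10 − 2 = 8 → 8
  G: 104 + 0.2×(0−104) = 104 − 20.8 = 83.2 → 83
  B: 46 − 9.2 = 36.8 → 37
rgb(8, 83, 37) = #085325.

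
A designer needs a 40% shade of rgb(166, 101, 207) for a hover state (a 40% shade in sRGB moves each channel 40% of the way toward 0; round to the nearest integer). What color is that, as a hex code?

#643D7C

A 40% shade moves each channel 40% toward 0:
  R: 166 − 66.4 = 99.6 → 100
  G: 101 + 0.4×(0−101) = 101 − 40.4 = 60.6 → 61
  B: 207 − 82.8 = 124.2 → 124
rgb(100, 61, 124) = #643D7C.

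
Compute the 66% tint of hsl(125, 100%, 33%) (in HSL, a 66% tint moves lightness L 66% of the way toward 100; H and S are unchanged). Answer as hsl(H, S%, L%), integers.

hsl(125, 100%, 77%)

L moves 66% from 33 toward 100: 33 + 44.22 = 77.22 → 77.
H and S are unchanged.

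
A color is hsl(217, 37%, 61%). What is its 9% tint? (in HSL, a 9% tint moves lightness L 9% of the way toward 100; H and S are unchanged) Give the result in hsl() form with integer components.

hsl(217, 37%, 65%)

L moves 9% from 61 toward 100: 61 + 3.51 = 64.51 → 65.
H and S are unchanged.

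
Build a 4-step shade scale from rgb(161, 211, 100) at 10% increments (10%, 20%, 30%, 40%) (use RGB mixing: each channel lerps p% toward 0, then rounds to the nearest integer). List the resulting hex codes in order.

10%: (161 − 16.1 = 144.9→145, 211 − 21.1 = 189.9→190, 100 − 10 = 90→90) → #91BE5A
20%: (161 − 32.2 = 128.8→129, 211 − 42.2 = 168.8→169, 100 − 20 = 80→80) → #81A950
30%: (161 − 48.3 = 112.7→113, 211 − 63.3 = 147.7→148, 100 − 30 = 70→70) → #719446
40%: (161 − 64.4 = 96.6→97, 211 − 84.4 = 126.6→127, 100 − 40 = 60→60) → #617F3C

#91BE5A, #81A950, #719446, #617F3C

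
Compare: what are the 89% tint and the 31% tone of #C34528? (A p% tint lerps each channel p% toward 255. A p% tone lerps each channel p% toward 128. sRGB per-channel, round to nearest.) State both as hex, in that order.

#C34528 is rgb(195, 69, 40).
89% tint:
  R: 195 + 53.4 = 248.4 → 248
  G: 69 + 165.54 = 234.54 → 235
  B: 40 + 191.35 = 231.35 → 231
  → #F8EBE7
31% tone:
  R: 195 + 0.31×(128−195) = 195 − 20.77 = 174.23 → 174
  G: 69 + 18.29 = 87.29 → 87
  B: 40 + 27.28 = 67.28 → 67
  → #AE5743

#F8EBE7, #AE5743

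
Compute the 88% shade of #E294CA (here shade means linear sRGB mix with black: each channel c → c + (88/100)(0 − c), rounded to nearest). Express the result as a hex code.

#1B1218

#E294CA is rgb(226, 148, 202).
Lerp each channel 88% toward 0:
  R: 226 + 0.88×(0−226) = 226 − 198.88 = 27.12 → 27
  G: 148 + 0.88×(0−148) = 148 − 130.24 = 17.76 → 18
  B: 202 + 0.88×(0−202) = 202 − 177.76 = 24.24 → 24
rgb(27, 18, 24) = #1B1218.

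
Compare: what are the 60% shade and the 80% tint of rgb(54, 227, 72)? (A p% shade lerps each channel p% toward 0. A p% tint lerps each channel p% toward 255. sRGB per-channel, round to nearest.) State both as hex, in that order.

#165B1D, #D7F9DA

60% shade:
  R: 54 + 0.6×(0−54) = 54 − 32.4 = 21.6 → 22
  G: 227 − 136.2 = 90.8 → 91
  B: 72 + 0.6×(0−72) = 72 − 43.2 = 28.8 → 29
  → #165B1D
80% tint:
  R: 54 + 160.8 = 214.8 → 215
  G: 227 + 0.8×(255−227) = 227 + 22.4 = 249.4 → 249
  B: 72 + 0.8×(255−72) = 72 + 146.4 = 218.4 → 218
  → #D7F9DA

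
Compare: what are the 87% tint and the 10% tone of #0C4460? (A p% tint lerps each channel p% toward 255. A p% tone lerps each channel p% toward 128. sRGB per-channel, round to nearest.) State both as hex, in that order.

#0C4460 is rgb(12, 68, 96).
87% tint:
  R: 12 + 211.41 = 223.41 → 223
  G: 68 + 0.87×(255−68) = 68 + 162.69 = 230.69 → 231
  B: 96 + 138.33 = 234.33 → 234
  → #DFE7EA
10% tone:
  R: 12 + 11.6 = 23.6 → 24
  G: 68 + 0.1×(128−68) = 68 + 6 = 74 → 74
  B: 96 + 3.2 = 99.2 → 99
  → #184A63

#DFE7EA, #184A63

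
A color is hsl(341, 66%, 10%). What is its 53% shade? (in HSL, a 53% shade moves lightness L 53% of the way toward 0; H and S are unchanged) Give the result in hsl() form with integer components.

L moves 53% from 10 toward 0: 10 − 5.3 = 4.7 → 5.
H and S are unchanged.

hsl(341, 66%, 5%)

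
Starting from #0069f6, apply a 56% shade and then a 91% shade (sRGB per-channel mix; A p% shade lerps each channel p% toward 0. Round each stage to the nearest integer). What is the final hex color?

#00040a

#0069f6 is rgb(0, 105, 246).
Per channel, c → c + 0.56(0 − c):
  R: 0 + 0.56×(0−0) = 0 + 0 = 0 → 0
  G: 105 + 0.56×(0−105) = 105 − 58.8 = 46.2 → 46
  B: 246 + 0.56×(0−246) = 246 − 137.76 = 108.24 → 108
After the shade: rgb(0, 46, 108) = #002e6c.
Lerp each channel 91% toward 0:
  R: 0 + 0.91×(0−0) = 0 + 0 = 0 → 0
  G: 46 − 41.86 = 4.14 → 4
  B: 108 + 0.91×(0−108) = 108 − 98.28 = 9.72 → 10
rgb(0, 4, 10) = #00040a.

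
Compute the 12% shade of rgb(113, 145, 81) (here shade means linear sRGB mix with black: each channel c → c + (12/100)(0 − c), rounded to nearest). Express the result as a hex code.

Lerp each channel 12% toward 0:
  R: 113 + 0.12×(0−113) = 113 − 13.56 = 99.44 → 99
  G: 145 + 0.12×(0−145) = 145 − 17.4 = 127.6 → 128
  B: 81 + 0.12×(0−81) = 81 − 9.72 = 71.28 → 71
rgb(99, 128, 71) = #638047.

#638047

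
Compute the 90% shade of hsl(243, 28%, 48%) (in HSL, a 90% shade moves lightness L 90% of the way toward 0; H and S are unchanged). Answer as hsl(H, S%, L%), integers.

hsl(243, 28%, 5%)

L moves 90% from 48 toward 0: 48 − 43.2 = 4.8 → 5.
H and S are unchanged.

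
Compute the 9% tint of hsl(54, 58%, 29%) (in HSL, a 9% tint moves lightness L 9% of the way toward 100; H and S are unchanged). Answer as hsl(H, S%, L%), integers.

L moves 9% from 29 toward 100: 29 + 6.39 = 35.39 → 35.
H and S are unchanged.

hsl(54, 58%, 35%)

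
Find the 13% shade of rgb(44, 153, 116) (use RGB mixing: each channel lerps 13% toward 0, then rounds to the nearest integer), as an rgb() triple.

Per channel, c → c + 0.13(0 − c):
  R: 44 + 0.13×(0−44) = 44 − 5.72 = 38.28 → 38
  G: 153 − 19.89 = 133.11 → 133
  B: 116 − 15.08 = 100.92 → 101

rgb(38, 133, 101)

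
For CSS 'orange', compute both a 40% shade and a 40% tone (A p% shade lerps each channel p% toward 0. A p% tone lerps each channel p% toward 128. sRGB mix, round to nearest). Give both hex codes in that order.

CSS orange is rgb(255, 165, 0).
40% shade:
  R: 255 − 102 = 153 → 153
  G: 165 − 66 = 99 → 99
  B: 0 + 0.4×(0−0) = 0 + 0 = 0 → 0
  → #996300
40% tone:
  R: 255 + 0.4×(128−255) = 255 − 50.8 = 204.2 → 204
  G: 165 + 0.4×(128−165) = 165 − 14.8 = 150.2 → 150
  B: 0 + 0.4×(128−0) = 0 + 51.2 = 51.2 → 51
  → #cc9633

#996300, #cc9633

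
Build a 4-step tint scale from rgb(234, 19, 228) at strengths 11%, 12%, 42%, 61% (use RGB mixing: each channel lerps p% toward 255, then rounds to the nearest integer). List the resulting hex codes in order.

11%: (234 + 2.31 = 236.31→236, 19 + 25.96 = 44.96→45, 228 + 2.97 = 230.97→231) → #ec2de7
12%: (234 + 2.52 = 236.52→237, 19 + 28.32 = 47.32→47, 228 + 3.24 = 231.24→231) → #ed2fe7
42%: (234 + 8.82 = 242.82→243, 19 + 99.12 = 118.12→118, 228 + 11.34 = 239.34→239) → #f376ef
61%: (234 + 12.81 = 246.81→247, 19 + 143.96 = 162.96→163, 228 + 16.47 = 244.47→244) → #f7a3f4

#ec2de7, #ed2fe7, #f376ef, #f7a3f4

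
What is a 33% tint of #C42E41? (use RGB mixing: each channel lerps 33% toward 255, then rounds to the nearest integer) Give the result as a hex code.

#D77380

#C42E41 is rgb(196, 46, 65).
Lerp each channel 33% toward 255:
  R: 196 + 19.47 = 215.47 → 215
  G: 46 + 0.33×(255−46) = 46 + 68.97 = 114.97 → 115
  B: 65 + 62.7 = 127.7 → 128
rgb(215, 115, 128) = #D77380.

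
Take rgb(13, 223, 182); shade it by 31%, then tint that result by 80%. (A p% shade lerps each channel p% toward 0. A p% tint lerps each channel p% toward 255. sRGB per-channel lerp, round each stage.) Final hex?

Per channel, c → c + 0.31(0 − c):
  R: 13 + 0.31×(0−13) = 13 − 4.03 = 8.97 → 9
  G: 223 + 0.31×(0−223) = 223 − 69.13 = 153.87 → 154
  B: 182 + 0.31×(0−182) = 182 − 56.42 = 125.58 → 126
After the shade: rgb(9, 154, 126) = #099A7E.
An 80% tint moves each channel 80% toward 255:
  R: 9 + 0.8×(255−9) = 9 + 196.8 = 205.8 → 206
  G: 154 + 0.8×(255−154) = 154 + 80.8 = 234.8 → 235
  B: 126 + 103.2 = 229.2 → 229
rgb(206, 235, 229) = #CEEBE5.

#CEEBE5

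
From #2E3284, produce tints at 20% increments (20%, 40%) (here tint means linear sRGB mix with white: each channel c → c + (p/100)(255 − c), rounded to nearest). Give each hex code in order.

#585B9D, #8284B5

#2E3284 is rgb(46, 50, 132).
20%: (46 + 41.8 = 87.8→88, 50 + 41 = 91→91, 132 + 24.6 = 156.6→157) → #585B9D
40%: (46 + 83.6 = 129.6→130, 50 + 82 = 132→132, 132 + 49.2 = 181.2→181) → #8284B5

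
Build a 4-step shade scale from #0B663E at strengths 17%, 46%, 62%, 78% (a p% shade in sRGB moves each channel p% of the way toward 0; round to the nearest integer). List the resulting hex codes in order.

#0B663E is rgb(11, 102, 62).
17%: (11 − 1.87 = 9.13→9, 102 − 17.34 = 84.66→85, 62 − 10.54 = 51.46→51) → #095533
46%: (11 − 5.06 = 5.94→6, 102 − 46.92 = 55.08→55, 62 − 28.52 = 33.48→33) → #063721
62%: (11 − 6.82 = 4.18→4, 102 − 63.24 = 38.76→39, 62 − 38.44 = 23.56→24) → #042718
78%: (11 − 8.58 = 2.42→2, 102 − 79.56 = 22.44→22, 62 − 48.36 = 13.64→14) → #02160E

#095533, #063721, #042718, #02160E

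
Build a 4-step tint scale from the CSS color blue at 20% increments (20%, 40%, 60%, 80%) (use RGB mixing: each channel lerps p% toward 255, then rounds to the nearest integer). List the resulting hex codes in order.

CSS blue is rgb(0, 0, 255).
20%: (0 + 51 = 51→51, 0 + 51 = 51→51, 255→255) → #3333ff
40%: (0 + 102 = 102→102, 0 + 102 = 102→102, 255→255) → #6666ff
60%: (0 + 153 = 153→153, 0 + 153 = 153→153, 255→255) → #9999ff
80%: (0 + 204 = 204→204, 0 + 204 = 204→204, 255→255) → #ccccff

#3333ff, #6666ff, #9999ff, #ccccff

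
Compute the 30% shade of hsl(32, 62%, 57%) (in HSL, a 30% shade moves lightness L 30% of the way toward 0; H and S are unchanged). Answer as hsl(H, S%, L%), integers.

hsl(32, 62%, 40%)

L moves 30% from 57 toward 0: 57 − 17.1 = 39.9 → 40.
H and S are unchanged.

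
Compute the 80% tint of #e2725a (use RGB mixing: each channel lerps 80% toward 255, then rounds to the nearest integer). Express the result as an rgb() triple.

#e2725a is rgb(226, 114, 90).
An 80% tint moves each channel 80% toward 255:
  R: 226 + 0.8×(255−226) = 226 + 23.2 = 249.2 → 249
  G: 114 + 112.8 = 226.8 → 227
  B: 90 + 132 = 222 → 222

rgb(249, 227, 222)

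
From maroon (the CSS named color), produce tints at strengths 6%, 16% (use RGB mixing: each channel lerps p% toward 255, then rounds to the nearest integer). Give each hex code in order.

CSS maroon is rgb(128, 0, 0).
6%: (128 + 7.62 = 135.62→136, 0 + 15.3 = 15.3→15, 0 + 15.3 = 15.3→15) → #880f0f
16%: (128 + 20.32 = 148.32→148, 0 + 40.8 = 40.8→41, 0 + 40.8 = 40.8→41) → #942929

#880f0f, #942929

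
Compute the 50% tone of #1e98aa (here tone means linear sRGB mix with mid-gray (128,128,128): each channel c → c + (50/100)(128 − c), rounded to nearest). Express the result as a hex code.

#1e98aa is rgb(30, 152, 170).
A 50% tone moves each channel 50% toward 128:
  R: 30 + 0.5×(128−30) = 30 + 49 = 79 → 79
  G: 152 + 0.5×(128−152) = 152 − 12 = 140 → 140
  B: 170 − 21 = 149 → 149
rgb(79, 140, 149) = #4f8c95.

#4f8c95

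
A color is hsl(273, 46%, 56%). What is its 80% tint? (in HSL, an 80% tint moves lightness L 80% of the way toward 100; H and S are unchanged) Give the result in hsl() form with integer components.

hsl(273, 46%, 91%)

L moves 80% from 56 toward 100: 56 + 35.2 = 91.2 → 91.
H and S are unchanged.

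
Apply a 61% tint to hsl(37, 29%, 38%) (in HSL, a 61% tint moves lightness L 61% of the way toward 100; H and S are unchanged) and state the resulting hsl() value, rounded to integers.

hsl(37, 29%, 76%)

L moves 61% from 38 toward 100: 38 + 37.82 = 75.82 → 76.
H and S are unchanged.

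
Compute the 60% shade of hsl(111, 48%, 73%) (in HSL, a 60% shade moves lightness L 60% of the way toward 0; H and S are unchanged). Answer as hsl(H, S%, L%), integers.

L moves 60% from 73 toward 0: 73 − 43.8 = 29.2 → 29.
H and S are unchanged.

hsl(111, 48%, 29%)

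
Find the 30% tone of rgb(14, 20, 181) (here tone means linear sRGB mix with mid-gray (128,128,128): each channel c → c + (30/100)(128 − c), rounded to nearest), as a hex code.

Per channel, c → c + 0.3(128 − c):
  R: 14 + 34.2 = 48.2 → 48
  G: 20 + 32.4 = 52.4 → 52
  B: 181 + 0.3×(128−181) = 181 − 15.9 = 165.1 → 165
rgb(48, 52, 165) = #3034a5.

#3034a5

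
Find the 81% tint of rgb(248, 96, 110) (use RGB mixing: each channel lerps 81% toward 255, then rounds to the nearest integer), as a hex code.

#fee1e3

Lerp each channel 81% toward 255:
  R: 248 + 0.81×(255−248) = 248 + 5.67 = 253.67 → 254
  G: 96 + 128.79 = 224.79 → 225
  B: 110 + 0.81×(255−110) = 110 + 117.45 = 227.45 → 227
rgb(254, 225, 227) = #fee1e3.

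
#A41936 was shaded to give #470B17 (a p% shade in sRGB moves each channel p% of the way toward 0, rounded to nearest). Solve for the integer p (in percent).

57%

#A41936 is rgb(164, 25, 54); #470B17 is rgb(71, 11, 23).
On the R channel (widest range): 71 ≈ 164 + (p/100)(0 − 164), so p ≈ 100×(71 − 164)/(0 − 164) = -9300/-164 = 56.71.
p = 57 reproduces all three channels after rounding.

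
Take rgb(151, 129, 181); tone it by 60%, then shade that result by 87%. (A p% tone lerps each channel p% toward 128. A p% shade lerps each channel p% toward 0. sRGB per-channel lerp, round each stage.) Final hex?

#121113

A 60% tone moves each channel 60% toward 128:
  R: 151 − 13.8 = 137.2 → 137
  G: 129 + 0.6×(128−129) = 129 − 0.6 = 128.4 → 128
  B: 181 + 0.6×(128−181) = 181 − 31.8 = 149.2 → 149
After the tone: rgb(137, 128, 149) = #898095.
Lerp each channel 87% toward 0:
  R: 137 − 119.19 = 17.81 → 18
  G: 128 − 111.36 = 16.64 → 17
  B: 149 + 0.87×(0−149) = 149 − 129.63 = 19.37 → 19
rgb(18, 17, 19) = #121113.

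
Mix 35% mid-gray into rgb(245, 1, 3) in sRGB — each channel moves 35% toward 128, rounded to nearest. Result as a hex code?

A 35% tone moves each channel 35% toward 128:
  R: 245 + 0.35×(128−245) = 245 − 40.95 = 204.05 → 204
  G: 1 + 44.45 = 45.45 → 45
  B: 3 + 0.35×(128−3) = 3 + 43.75 = 46.75 → 47
rgb(204, 45, 47) = #CC2D2F.

#CC2D2F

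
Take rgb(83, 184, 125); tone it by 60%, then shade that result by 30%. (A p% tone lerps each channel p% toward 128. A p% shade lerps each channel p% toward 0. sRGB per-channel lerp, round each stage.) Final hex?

A 60% tone moves each channel 60% toward 128:
  R: 83 + 27 = 110 → 110
  G: 184 − 33.6 = 150.4 → 150
  B: 125 + 1.8 = 126.8 → 127
After the tone: rgb(110, 150, 127) = #6E967F.
Lerp each channel 30% toward 0:
  R: 110 + 0.3×(0−110) = 110 − 33 = 77 → 77
  G: 150 + 0.3×(0−150) = 150 − 45 = 105 → 105
  B: 127 − 38.1 = 88.9 → 89
rgb(77, 105, 89) = #4D6959.

#4D6959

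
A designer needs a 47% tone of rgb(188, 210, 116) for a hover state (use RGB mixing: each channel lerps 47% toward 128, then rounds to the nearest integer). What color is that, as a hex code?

#A0AB7A

Per channel, c → c + 0.47(128 − c):
  R: 188 + 0.47×(128−188) = 188 − 28.2 = 159.8 → 160
  G: 210 + 0.47×(128−210) = 210 − 38.54 = 171.46 → 171
  B: 116 + 0.47×(128−116) = 116 + 5.64 = 121.64 → 122
rgb(160, 171, 122) = #A0AB7A.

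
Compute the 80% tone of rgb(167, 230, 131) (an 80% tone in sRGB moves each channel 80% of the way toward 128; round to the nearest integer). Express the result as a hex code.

An 80% tone moves each channel 80% toward 128:
  R: 167 − 31.2 = 135.8 → 136
  G: 230 − 81.6 = 148.4 → 148
  B: 131 + 0.8×(128−131) = 131 − 2.4 = 128.6 → 129
rgb(136, 148, 129) = #889481.

#889481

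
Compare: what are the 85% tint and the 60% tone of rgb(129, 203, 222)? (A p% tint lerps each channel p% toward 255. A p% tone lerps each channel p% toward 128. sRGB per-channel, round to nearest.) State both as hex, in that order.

85% tint:
  R: 129 + 107.1 = 236.1 → 236
  G: 203 + 0.85×(255−203) = 203 + 44.2 = 247.2 → 247
  B: 222 + 0.85×(255−222) = 222 + 28.05 = 250.05 → 250
  → #ECF7FA
60% tone:
  R: 129 − 0.6 = 128.4 → 128
  G: 203 + 0.6×(128−203) = 203 − 45 = 158 → 158
  B: 222 − 56.4 = 165.6 → 166
  → #809EA6

#ECF7FA, #809EA6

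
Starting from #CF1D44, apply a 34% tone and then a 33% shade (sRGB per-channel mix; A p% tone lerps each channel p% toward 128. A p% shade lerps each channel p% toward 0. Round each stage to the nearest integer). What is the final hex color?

#CF1D44 is rgb(207, 29, 68).
Lerp each channel 34% toward 128:
  R: 207 + 0.34×(128−207) = 207 − 26.86 = 180.14 → 180
  G: 29 + 0.34×(128−29) = 29 + 33.66 = 62.66 → 63
  B: 68 + 0.34×(128−68) = 68 + 20.4 = 88.4 → 88
After the tone: rgb(180, 63, 88) = #B43F58.
Per channel, c → c + 0.33(0 − c):
  R: 180 + 0.33×(0−180) = 180 − 59.4 = 120.6 → 121
  G: 63 + 0.33×(0−63) = 63 − 20.79 = 42.21 → 42
  B: 88 + 0.33×(0−88) = 88 − 29.04 = 58.96 → 59
rgb(121, 42, 59) = #792A3B.

#792A3B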